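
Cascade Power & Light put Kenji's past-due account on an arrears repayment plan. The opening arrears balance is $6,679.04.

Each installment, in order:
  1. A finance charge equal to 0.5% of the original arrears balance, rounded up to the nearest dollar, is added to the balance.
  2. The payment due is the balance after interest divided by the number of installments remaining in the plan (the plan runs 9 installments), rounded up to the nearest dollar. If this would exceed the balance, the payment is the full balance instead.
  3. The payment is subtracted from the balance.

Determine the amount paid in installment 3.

Installment 1: opening $6,679.04; interest $34.00 → $6,713.04; payment $746.00; balance $5,967.04
Installment 2: opening $5,967.04; interest $34.00 → $6,001.04; payment $751.00; balance $5,250.04
Installment 3: opening $5,250.04; interest $34.00 → $5,284.04; payment $755.00; balance $4,529.04

$755.00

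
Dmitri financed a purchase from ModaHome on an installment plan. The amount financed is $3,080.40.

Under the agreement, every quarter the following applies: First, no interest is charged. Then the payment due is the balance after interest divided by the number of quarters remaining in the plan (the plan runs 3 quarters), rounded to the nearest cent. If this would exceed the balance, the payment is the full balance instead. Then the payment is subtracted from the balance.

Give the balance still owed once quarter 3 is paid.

$0.00

Quarter 1: opening $3,080.40; payment $1,026.80; balance $2,053.60
Quarter 2: opening $2,053.60; payment $1,026.80; balance $1,026.80
Quarter 3: opening $1,026.80; payment $1,026.80; balance $0.00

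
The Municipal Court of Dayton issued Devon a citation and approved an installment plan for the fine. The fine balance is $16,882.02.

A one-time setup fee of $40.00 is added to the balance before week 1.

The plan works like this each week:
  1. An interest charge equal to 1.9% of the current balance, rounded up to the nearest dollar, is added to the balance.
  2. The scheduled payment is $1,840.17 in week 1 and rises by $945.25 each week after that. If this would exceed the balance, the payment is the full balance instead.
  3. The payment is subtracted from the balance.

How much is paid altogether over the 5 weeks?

# | Opening | Interest | Payment | End bal
1 | $16,922.02 | $322.00 | $1,840.17 | $15,403.85
2 | $15,403.85 | $293.00 | $2,785.42 | $12,911.43
3 | $12,911.43 | $246.00 | $3,730.67 | $9,426.76
4 | $9,426.76 | $180.00 | $4,675.92 | $4,930.84
5 | $4,930.84 | $94.00 | $5,024.84 | $0.00
Total paid: $18,057.02

$18,057.02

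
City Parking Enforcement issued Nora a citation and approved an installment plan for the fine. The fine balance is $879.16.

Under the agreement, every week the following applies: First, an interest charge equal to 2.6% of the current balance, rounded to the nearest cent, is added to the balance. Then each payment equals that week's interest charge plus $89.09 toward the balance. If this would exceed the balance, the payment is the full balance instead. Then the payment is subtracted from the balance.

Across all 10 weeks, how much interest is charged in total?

$124.35

Week 1: $879.16 +$22.86 interest = $902.02; pay $111.95 → $790.07
Week 2: $790.07 +$20.54 interest = $810.61; pay $109.63 → $700.98
Week 3: $700.98 +$18.23 interest = $719.21; pay $107.32 → $611.89
Week 4: $611.89 +$15.91 interest = $627.80; pay $105.00 → $522.80
Week 5: $522.80 +$13.59 interest = $536.39; pay $102.68 → $433.71
Week 6: $433.71 +$11.28 interest = $444.99; pay $100.37 → $344.62
Week 7: $344.62 +$8.96 interest = $353.58; pay $98.05 → $255.53
Week 8: $255.53 +$6.64 interest = $262.17; pay $95.73 → $166.44
Week 9: $166.44 +$4.33 interest = $170.77; pay $93.42 → $77.35
Week 10: $77.35 +$2.01 interest = $79.36; pay $79.36 → $0.00
Total interest: $22.86 + $20.54 + $18.23 + $15.91 + $13.59 + $11.28 + $8.96 + $6.64 + $4.33 + $2.01 = $124.35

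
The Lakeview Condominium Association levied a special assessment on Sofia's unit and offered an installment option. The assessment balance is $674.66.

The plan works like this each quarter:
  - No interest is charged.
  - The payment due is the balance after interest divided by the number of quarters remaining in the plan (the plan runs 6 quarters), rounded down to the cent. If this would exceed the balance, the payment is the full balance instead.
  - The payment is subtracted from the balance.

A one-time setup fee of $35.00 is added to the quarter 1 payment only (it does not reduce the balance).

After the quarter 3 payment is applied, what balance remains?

$337.34

# | Opening | Payment | Fee | End bal
1 | $674.66 | $112.44 | $35.00 | $562.22
2 | $562.22 | $112.44 | — | $449.78
3 | $449.78 | $112.44 | — | $337.34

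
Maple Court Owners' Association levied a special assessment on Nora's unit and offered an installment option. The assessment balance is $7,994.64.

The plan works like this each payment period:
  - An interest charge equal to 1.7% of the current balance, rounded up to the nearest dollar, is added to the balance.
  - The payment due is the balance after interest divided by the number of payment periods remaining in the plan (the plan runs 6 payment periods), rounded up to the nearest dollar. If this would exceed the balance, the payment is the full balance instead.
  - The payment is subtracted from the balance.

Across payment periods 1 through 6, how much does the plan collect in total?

Payment period 1: $7,994.64 +$136.00 interest = $8,130.64; pay $1,356.00 → $6,774.64
Payment period 2: $6,774.64 +$116.00 interest = $6,890.64; pay $1,379.00 → $5,511.64
Payment period 3: $5,511.64 +$94.00 interest = $5,605.64; pay $1,402.00 → $4,203.64
Payment period 4: $4,203.64 +$72.00 interest = $4,275.64; pay $1,426.00 → $2,849.64
Payment period 5: $2,849.64 +$49.00 interest = $2,898.64; pay $1,450.00 → $1,448.64
Payment period 6: $1,448.64 +$25.00 interest = $1,473.64; pay $1,473.64 → $0.00
Total paid: $8,486.64

$8,486.64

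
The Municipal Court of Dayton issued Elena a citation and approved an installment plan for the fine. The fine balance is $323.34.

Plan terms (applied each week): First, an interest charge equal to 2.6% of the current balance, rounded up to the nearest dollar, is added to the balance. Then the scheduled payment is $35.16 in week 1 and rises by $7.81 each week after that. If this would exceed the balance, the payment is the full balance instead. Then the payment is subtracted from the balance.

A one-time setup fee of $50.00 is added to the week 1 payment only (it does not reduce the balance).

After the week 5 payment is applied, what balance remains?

$104.44

Week 1: opening $323.34; interest $9.00 → $332.34; payment $35.16 (+ $50.00 fee); balance $297.18
Week 2: opening $297.18; interest $8.00 → $305.18; payment $42.97; balance $262.21
Week 3: opening $262.21; interest $7.00 → $269.21; payment $50.78; balance $218.43
Week 4: opening $218.43; interest $6.00 → $224.43; payment $58.59; balance $165.84
Week 5: opening $165.84; interest $5.00 → $170.84; payment $66.40; balance $104.44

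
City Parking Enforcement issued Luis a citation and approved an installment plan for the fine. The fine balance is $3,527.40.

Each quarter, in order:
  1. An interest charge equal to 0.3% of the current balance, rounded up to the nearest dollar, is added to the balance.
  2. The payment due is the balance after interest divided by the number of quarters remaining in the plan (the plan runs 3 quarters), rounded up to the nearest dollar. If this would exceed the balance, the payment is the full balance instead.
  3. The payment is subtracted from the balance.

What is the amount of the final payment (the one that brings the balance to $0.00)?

$1,186.40

Quarter 1: opening $3,527.40; interest $11.00 → $3,538.40; payment $1,180.00; balance $2,358.40
Quarter 2: opening $2,358.40; interest $8.00 → $2,366.40; payment $1,184.00; balance $1,182.40
Quarter 3: opening $1,182.40; interest $4.00 → $1,186.40; payment $1,186.40; balance $0.00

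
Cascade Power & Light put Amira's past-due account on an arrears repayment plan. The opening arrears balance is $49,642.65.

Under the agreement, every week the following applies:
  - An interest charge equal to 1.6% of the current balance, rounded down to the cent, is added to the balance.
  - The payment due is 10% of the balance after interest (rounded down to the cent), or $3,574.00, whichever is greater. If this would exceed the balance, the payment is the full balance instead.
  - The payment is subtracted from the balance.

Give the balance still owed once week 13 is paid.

$5,731.91

# | Opening | Interest | Payment | End bal
1 | $49,642.65 | $794.28 | $5,043.69 | $45,393.24
2 | $45,393.24 | $726.29 | $4,611.95 | $41,507.58
3 | $41,507.58 | $664.12 | $4,217.17 | $37,954.53
4 | $37,954.53 | $607.27 | $3,856.18 | $34,705.62
5 | $34,705.62 | $555.28 | $3,574.00 | $31,686.90
6 | $31,686.90 | $506.99 | $3,574.00 | $28,619.89
7 | $28,619.89 | $457.91 | $3,574.00 | $25,503.80
8 | $25,503.80 | $408.06 | $3,574.00 | $22,337.86
9 | $22,337.86 | $357.40 | $3,574.00 | $19,121.26
10 | $19,121.26 | $305.94 | $3,574.00 | $15,853.20
11 | $15,853.20 | $253.65 | $3,574.00 | $12,532.85
12 | $12,532.85 | $200.52 | $3,574.00 | $9,159.37
13 | $9,159.37 | $146.54 | $3,574.00 | $5,731.91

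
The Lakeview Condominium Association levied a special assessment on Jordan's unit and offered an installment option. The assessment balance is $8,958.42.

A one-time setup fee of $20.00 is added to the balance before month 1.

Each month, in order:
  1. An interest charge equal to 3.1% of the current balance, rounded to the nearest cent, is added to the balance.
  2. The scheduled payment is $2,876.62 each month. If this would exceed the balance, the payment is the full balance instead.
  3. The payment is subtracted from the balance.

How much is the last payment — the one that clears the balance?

# | Opening | Interest | Payment | End bal
1 | $8,978.42 | $278.33 | $2,876.62 | $6,380.13
2 | $6,380.13 | $197.78 | $2,876.62 | $3,701.29
3 | $3,701.29 | $114.74 | $2,876.62 | $939.41
4 | $939.41 | $29.12 | $968.53 | $0.00

$968.53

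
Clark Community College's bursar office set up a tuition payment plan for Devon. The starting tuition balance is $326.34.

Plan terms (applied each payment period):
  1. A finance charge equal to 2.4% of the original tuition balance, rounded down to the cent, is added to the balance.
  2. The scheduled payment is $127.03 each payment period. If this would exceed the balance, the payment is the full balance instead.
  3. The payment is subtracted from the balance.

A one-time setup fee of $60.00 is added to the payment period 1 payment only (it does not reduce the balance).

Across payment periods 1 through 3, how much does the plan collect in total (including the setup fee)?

Payment period 1: opening $326.34; interest $7.83 → $334.17; payment $127.03 (+ $60.00 fee); balance $207.14
Payment period 2: opening $207.14; interest $7.83 → $214.97; payment $127.03; balance $87.94
Payment period 3: opening $87.94; interest $7.83 → $95.77; payment $95.77; balance $0.00
Total paid: $409.83

$409.83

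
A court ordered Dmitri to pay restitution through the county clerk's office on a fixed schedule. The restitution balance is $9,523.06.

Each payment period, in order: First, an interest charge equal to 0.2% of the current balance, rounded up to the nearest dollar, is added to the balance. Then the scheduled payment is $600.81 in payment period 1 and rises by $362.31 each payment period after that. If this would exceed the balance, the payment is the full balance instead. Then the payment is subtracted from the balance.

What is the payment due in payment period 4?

Payment period 1: opening $9,523.06; interest $20.00 → $9,543.06; payment $600.81; balance $8,942.25
Payment period 2: opening $8,942.25; interest $18.00 → $8,960.25; payment $963.12; balance $7,997.13
Payment period 3: opening $7,997.13; interest $16.00 → $8,013.13; payment $1,325.43; balance $6,687.70
Payment period 4: opening $6,687.70; interest $14.00 → $6,701.70; payment $1,687.74; balance $5,013.96

$1,687.74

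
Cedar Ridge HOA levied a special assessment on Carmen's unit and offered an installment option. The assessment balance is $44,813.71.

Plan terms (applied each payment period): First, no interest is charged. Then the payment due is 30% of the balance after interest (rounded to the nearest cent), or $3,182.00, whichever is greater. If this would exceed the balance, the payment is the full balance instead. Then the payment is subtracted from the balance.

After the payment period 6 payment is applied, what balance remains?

$4,349.84

Payment period 1: $44,813.71 − $13,444.11 → $31,369.60
Payment period 2: $31,369.60 − $9,410.88 → $21,958.72
Payment period 3: $21,958.72 − $6,587.62 → $15,371.10
Payment period 4: $15,371.10 − $4,611.33 → $10,759.77
Payment period 5: $10,759.77 − $3,227.93 → $7,531.84
Payment period 6: $7,531.84 − $3,182.00 → $4,349.84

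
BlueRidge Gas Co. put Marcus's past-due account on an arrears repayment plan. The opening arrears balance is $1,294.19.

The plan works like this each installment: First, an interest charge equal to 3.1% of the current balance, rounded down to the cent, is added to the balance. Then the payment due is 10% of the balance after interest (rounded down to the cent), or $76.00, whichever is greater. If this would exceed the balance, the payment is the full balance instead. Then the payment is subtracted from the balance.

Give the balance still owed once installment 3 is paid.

Installment 1: $1,294.19 +$40.11 interest = $1,334.30; pay $133.43 → $1,200.87
Installment 2: $1,200.87 +$37.22 interest = $1,238.09; pay $123.80 → $1,114.29
Installment 3: $1,114.29 +$34.54 interest = $1,148.83; pay $114.88 → $1,033.95

$1,033.95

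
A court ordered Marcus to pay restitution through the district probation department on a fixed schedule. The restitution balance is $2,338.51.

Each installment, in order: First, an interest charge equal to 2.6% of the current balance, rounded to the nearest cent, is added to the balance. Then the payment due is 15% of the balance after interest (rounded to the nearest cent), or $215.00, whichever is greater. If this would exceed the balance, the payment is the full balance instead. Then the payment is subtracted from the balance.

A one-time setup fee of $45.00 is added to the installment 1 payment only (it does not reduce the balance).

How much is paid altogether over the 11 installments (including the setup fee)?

Installment 1: $2,338.51 +$60.80 interest = $2,399.31; pay $359.90 (+ $45.00 fee) → $2,039.41
Installment 2: $2,039.41 +$53.02 interest = $2,092.43; pay $313.86 → $1,778.57
Installment 3: $1,778.57 +$46.24 interest = $1,824.81; pay $273.72 → $1,551.09
Installment 4: $1,551.09 +$40.33 interest = $1,591.42; pay $238.71 → $1,352.71
Installment 5: $1,352.71 +$35.17 interest = $1,387.88; pay $215.00 → $1,172.88
Installment 6: $1,172.88 +$30.49 interest = $1,203.37; pay $215.00 → $988.37
Installment 7: $988.37 +$25.70 interest = $1,014.07; pay $215.00 → $799.07
Installment 8: $799.07 +$20.78 interest = $819.85; pay $215.00 → $604.85
Installment 9: $604.85 +$15.73 interest = $620.58; pay $215.00 → $405.58
Installment 10: $405.58 +$10.55 interest = $416.13; pay $215.00 → $201.13
Installment 11: $201.13 +$5.23 interest = $206.36; pay $206.36 → $0.00
Total paid: $2,727.55

$2,727.55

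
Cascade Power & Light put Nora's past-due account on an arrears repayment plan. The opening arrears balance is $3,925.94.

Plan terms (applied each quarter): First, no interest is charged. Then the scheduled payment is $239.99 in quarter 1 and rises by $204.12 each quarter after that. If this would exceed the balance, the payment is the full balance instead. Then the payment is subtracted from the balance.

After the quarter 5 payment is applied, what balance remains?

Quarter 1: opening $3,925.94; payment $239.99; balance $3,685.95
Quarter 2: opening $3,685.95; payment $444.11; balance $3,241.84
Quarter 3: opening $3,241.84; payment $648.23; balance $2,593.61
Quarter 4: opening $2,593.61; payment $852.35; balance $1,741.26
Quarter 5: opening $1,741.26; payment $1,056.47; balance $684.79

$684.79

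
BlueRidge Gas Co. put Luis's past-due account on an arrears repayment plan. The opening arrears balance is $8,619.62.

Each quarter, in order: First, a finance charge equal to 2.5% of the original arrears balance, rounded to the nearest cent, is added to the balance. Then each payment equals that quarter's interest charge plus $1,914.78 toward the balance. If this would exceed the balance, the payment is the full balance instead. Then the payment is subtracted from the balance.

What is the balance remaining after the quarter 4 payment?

$960.50

# | Opening | Interest | Payment | End bal
1 | $8,619.62 | $215.49 | $2,130.27 | $6,704.84
2 | $6,704.84 | $215.49 | $2,130.27 | $4,790.06
3 | $4,790.06 | $215.49 | $2,130.27 | $2,875.28
4 | $2,875.28 | $215.49 | $2,130.27 | $960.50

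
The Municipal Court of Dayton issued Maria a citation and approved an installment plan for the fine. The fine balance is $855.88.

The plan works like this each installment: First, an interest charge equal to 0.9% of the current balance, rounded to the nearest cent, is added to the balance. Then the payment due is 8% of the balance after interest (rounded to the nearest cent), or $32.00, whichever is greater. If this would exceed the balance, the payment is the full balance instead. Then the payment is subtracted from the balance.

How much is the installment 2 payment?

Installment 1: $855.88 +$7.70 interest = $863.58; pay $69.09 → $794.49
Installment 2: $794.49 +$7.15 interest = $801.64; pay $64.13 → $737.51

$64.13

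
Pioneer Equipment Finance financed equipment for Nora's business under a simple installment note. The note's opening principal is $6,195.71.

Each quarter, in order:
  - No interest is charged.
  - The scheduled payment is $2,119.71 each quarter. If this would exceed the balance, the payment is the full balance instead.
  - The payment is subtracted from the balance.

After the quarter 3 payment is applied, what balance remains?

# | Opening | Payment | End bal
1 | $6,195.71 | $2,119.71 | $4,076.00
2 | $4,076.00 | $2,119.71 | $1,956.29
3 | $1,956.29 | $1,956.29 | $0.00

$0.00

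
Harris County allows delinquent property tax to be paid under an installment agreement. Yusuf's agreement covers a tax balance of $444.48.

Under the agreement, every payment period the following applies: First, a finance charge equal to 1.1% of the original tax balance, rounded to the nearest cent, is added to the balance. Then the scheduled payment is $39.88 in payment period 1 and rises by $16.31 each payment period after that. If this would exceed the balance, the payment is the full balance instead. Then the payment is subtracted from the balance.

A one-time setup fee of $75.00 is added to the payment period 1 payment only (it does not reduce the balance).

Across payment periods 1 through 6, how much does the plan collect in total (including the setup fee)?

$548.82

Payment period 1: $444.48 +$4.89 interest = $449.37; pay $39.88 (+ $75.00 fee) → $409.49
Payment period 2: $409.49 +$4.89 interest = $414.38; pay $56.19 → $358.19
Payment period 3: $358.19 +$4.89 interest = $363.08; pay $72.50 → $290.58
Payment period 4: $290.58 +$4.89 interest = $295.47; pay $88.81 → $206.66
Payment period 5: $206.66 +$4.89 interest = $211.55; pay $105.12 → $106.43
Payment period 6: $106.43 +$4.89 interest = $111.32; pay $111.32 → $0.00
Total paid: $548.82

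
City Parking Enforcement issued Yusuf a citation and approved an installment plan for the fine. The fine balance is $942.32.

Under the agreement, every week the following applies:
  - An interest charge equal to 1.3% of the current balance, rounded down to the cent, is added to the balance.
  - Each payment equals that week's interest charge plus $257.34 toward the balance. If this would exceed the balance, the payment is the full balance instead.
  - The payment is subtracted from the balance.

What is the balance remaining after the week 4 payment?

Week 1: $942.32 +$12.25 interest = $954.57; pay $269.59 → $684.98
Week 2: $684.98 +$8.90 interest = $693.88; pay $266.24 → $427.64
Week 3: $427.64 +$5.55 interest = $433.19; pay $262.89 → $170.30
Week 4: $170.30 +$2.21 interest = $172.51; pay $172.51 → $0.00

$0.00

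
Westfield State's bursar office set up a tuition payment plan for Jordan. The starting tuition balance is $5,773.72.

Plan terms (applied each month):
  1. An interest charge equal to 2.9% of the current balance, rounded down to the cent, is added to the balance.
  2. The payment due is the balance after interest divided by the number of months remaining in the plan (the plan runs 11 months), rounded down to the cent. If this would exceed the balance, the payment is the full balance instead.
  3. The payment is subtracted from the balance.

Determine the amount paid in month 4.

$588.47

# | Opening | Interest | Payment | End bal
1 | $5,773.72 | $167.43 | $540.10 | $5,401.05
2 | $5,401.05 | $156.63 | $555.76 | $5,001.92
3 | $5,001.92 | $145.05 | $571.88 | $4,575.09
4 | $4,575.09 | $132.67 | $588.47 | $4,119.29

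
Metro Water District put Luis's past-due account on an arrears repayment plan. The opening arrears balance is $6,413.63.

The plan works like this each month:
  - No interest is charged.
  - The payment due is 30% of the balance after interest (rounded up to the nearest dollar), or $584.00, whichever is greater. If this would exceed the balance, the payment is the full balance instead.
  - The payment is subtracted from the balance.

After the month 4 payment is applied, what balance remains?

Month 1: $6,413.63 − $1,925.00 → $4,488.63
Month 2: $4,488.63 − $1,347.00 → $3,141.63
Month 3: $3,141.63 − $943.00 → $2,198.63
Month 4: $2,198.63 − $660.00 → $1,538.63

$1,538.63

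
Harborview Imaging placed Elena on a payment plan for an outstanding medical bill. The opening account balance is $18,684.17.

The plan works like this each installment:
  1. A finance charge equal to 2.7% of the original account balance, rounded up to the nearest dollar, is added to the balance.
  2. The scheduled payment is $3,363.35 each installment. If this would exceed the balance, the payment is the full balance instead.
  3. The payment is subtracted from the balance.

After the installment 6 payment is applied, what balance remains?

Installment 1: $18,684.17 +$505.00 interest = $19,189.17; pay $3,363.35 → $15,825.82
Installment 2: $15,825.82 +$505.00 interest = $16,330.82; pay $3,363.35 → $12,967.47
Installment 3: $12,967.47 +$505.00 interest = $13,472.47; pay $3,363.35 → $10,109.12
Installment 4: $10,109.12 +$505.00 interest = $10,614.12; pay $3,363.35 → $7,250.77
Installment 5: $7,250.77 +$505.00 interest = $7,755.77; pay $3,363.35 → $4,392.42
Installment 6: $4,392.42 +$505.00 interest = $4,897.42; pay $3,363.35 → $1,534.07

$1,534.07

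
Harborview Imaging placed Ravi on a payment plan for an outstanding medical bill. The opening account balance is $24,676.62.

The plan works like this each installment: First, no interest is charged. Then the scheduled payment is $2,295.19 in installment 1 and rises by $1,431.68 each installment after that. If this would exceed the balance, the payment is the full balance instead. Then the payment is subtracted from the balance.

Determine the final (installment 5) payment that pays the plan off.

$6,905.78

# | Opening | Payment | End bal
1 | $24,676.62 | $2,295.19 | $22,381.43
2 | $22,381.43 | $3,726.87 | $18,654.56
3 | $18,654.56 | $5,158.55 | $13,496.01
4 | $13,496.01 | $6,590.23 | $6,905.78
5 | $6,905.78 | $6,905.78 | $0.00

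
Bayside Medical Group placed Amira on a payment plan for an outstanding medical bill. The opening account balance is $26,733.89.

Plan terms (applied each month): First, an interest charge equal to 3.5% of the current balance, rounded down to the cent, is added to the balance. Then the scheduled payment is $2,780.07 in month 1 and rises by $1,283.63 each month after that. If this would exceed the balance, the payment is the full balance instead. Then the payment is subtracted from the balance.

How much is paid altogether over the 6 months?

Month 1: opening $26,733.89; interest $935.68 → $27,669.57; payment $2,780.07; balance $24,889.50
Month 2: opening $24,889.50; interest $871.13 → $25,760.63; payment $4,063.70; balance $21,696.93
Month 3: opening $21,696.93; interest $759.39 → $22,456.32; payment $5,347.33; balance $17,108.99
Month 4: opening $17,108.99; interest $598.81 → $17,707.80; payment $6,630.96; balance $11,076.84
Month 5: opening $11,076.84; interest $387.68 → $11,464.52; payment $7,914.59; balance $3,549.93
Month 6: opening $3,549.93; interest $124.24 → $3,674.17; payment $3,674.17; balance $0.00
Total paid: $30,410.82

$30,410.82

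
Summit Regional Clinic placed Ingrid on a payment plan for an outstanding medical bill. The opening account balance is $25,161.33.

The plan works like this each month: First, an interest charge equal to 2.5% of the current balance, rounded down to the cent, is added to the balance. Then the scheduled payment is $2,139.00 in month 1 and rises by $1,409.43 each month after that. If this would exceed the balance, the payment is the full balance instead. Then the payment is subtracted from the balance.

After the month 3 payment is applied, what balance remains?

# | Opening | Interest | Payment | End bal
1 | $25,161.33 | $629.03 | $2,139.00 | $23,651.36
2 | $23,651.36 | $591.28 | $3,548.43 | $20,694.21
3 | $20,694.21 | $517.35 | $4,957.86 | $16,253.70

$16,253.70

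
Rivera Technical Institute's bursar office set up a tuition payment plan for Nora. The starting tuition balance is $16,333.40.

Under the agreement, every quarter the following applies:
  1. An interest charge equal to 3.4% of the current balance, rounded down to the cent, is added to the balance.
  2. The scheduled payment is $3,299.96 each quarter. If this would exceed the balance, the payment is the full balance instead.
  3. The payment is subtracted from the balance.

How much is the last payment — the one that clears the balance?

# | Opening | Interest | Payment | End bal
1 | $16,333.40 | $555.33 | $3,299.96 | $13,588.77
2 | $13,588.77 | $462.01 | $3,299.96 | $10,750.82
3 | $10,750.82 | $365.52 | $3,299.96 | $7,816.38
4 | $7,816.38 | $265.75 | $3,299.96 | $4,782.17
5 | $4,782.17 | $162.59 | $3,299.96 | $1,644.80
6 | $1,644.80 | $55.92 | $1,700.72 | $0.00

$1,700.72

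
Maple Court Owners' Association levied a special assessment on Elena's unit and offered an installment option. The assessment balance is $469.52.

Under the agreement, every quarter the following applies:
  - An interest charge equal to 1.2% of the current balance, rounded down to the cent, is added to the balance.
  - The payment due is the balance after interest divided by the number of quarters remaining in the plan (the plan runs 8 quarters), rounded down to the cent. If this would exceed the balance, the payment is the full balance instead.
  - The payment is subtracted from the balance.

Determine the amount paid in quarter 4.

Quarter 1: opening $469.52; interest $5.63 → $475.15; payment $59.39; balance $415.76
Quarter 2: opening $415.76; interest $4.98 → $420.74; payment $60.10; balance $360.64
Quarter 3: opening $360.64; interest $4.32 → $364.96; payment $60.82; balance $304.14
Quarter 4: opening $304.14; interest $3.64 → $307.78; payment $61.55; balance $246.23

$61.55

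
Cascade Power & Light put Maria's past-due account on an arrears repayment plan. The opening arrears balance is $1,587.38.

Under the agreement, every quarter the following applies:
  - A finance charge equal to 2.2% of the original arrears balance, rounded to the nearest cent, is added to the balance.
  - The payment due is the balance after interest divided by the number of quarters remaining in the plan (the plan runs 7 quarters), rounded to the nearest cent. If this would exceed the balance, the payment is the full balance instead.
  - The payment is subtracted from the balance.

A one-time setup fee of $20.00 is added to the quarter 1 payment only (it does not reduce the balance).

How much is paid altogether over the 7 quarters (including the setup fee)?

Quarter 1: $1,587.38 +$34.92 interest = $1,622.30; pay $231.76 (+ $20.00 fee) → $1,390.54
Quarter 2: $1,390.54 +$34.92 interest = $1,425.46; pay $237.58 → $1,187.88
Quarter 3: $1,187.88 +$34.92 interest = $1,222.80; pay $244.56 → $978.24
Quarter 4: $978.24 +$34.92 interest = $1,013.16; pay $253.29 → $759.87
Quarter 5: $759.87 +$34.92 interest = $794.79; pay $264.93 → $529.86
Quarter 6: $529.86 +$34.92 interest = $564.78; pay $282.39 → $282.39
Quarter 7: $282.39 +$34.92 interest = $317.31; pay $317.31 → $0.00
Total paid: $1,851.82

$1,851.82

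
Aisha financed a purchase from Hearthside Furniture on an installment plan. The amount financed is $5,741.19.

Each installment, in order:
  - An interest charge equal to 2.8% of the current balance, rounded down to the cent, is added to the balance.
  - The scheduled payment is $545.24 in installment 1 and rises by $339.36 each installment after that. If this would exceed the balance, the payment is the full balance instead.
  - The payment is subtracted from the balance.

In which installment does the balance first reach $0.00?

6

# | Opening | Interest | Payment | End bal
1 | $5,741.19 | $160.75 | $545.24 | $5,356.70
2 | $5,356.70 | $149.98 | $884.60 | $4,622.08
3 | $4,622.08 | $129.41 | $1,223.96 | $3,527.53
4 | $3,527.53 | $98.77 | $1,563.32 | $2,062.98
5 | $2,062.98 | $57.76 | $1,902.68 | $218.06
6 | $218.06 | $6.10 | $224.16 | $0.00
Balance reaches $0.00 in installment 6.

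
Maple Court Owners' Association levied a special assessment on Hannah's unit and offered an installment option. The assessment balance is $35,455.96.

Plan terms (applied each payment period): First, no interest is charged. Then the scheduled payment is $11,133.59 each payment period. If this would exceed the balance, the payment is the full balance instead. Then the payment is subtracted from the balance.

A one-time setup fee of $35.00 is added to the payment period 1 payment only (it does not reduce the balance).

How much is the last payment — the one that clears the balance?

$2,055.19

Payment period 1: $35,455.96 − $11,133.59 (+ $35.00 fee) → $24,322.37
Payment period 2: $24,322.37 − $11,133.59 → $13,188.78
Payment period 3: $13,188.78 − $11,133.59 → $2,055.19
Payment period 4: $2,055.19 − $2,055.19 → $0.00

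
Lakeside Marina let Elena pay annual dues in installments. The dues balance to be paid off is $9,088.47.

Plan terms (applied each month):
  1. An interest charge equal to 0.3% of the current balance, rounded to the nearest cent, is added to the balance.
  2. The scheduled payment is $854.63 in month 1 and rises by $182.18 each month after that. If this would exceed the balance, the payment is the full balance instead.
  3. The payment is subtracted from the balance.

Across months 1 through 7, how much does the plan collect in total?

Month 1: opening $9,088.47; interest $27.27 → $9,115.74; payment $854.63; balance $8,261.11
Month 2: opening $8,261.11; interest $24.78 → $8,285.89; payment $1,036.81; balance $7,249.08
Month 3: opening $7,249.08; interest $21.75 → $7,270.83; payment $1,218.99; balance $6,051.84
Month 4: opening $6,051.84; interest $18.16 → $6,070.00; payment $1,401.17; balance $4,668.83
Month 5: opening $4,668.83; interest $14.01 → $4,682.84; payment $1,583.35; balance $3,099.49
Month 6: opening $3,099.49; interest $9.30 → $3,108.79; payment $1,765.53; balance $1,343.26
Month 7: opening $1,343.26; interest $4.03 → $1,347.29; payment $1,347.29; balance $0.00
Total paid: $9,207.77

$9,207.77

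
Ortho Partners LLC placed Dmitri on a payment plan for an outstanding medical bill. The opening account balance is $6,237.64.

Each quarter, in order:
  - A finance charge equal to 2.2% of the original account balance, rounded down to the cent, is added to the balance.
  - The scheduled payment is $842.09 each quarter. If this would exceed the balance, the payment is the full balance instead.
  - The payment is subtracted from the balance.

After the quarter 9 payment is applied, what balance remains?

$0.00

Quarter 1: $6,237.64 +$137.22 interest = $6,374.86; pay $842.09 → $5,532.77
Quarter 2: $5,532.77 +$137.22 interest = $5,669.99; pay $842.09 → $4,827.90
Quarter 3: $4,827.90 +$137.22 interest = $4,965.12; pay $842.09 → $4,123.03
Quarter 4: $4,123.03 +$137.22 interest = $4,260.25; pay $842.09 → $3,418.16
Quarter 5: $3,418.16 +$137.22 interest = $3,555.38; pay $842.09 → $2,713.29
Quarter 6: $2,713.29 +$137.22 interest = $2,850.51; pay $842.09 → $2,008.42
Quarter 7: $2,008.42 +$137.22 interest = $2,145.64; pay $842.09 → $1,303.55
Quarter 8: $1,303.55 +$137.22 interest = $1,440.77; pay $842.09 → $598.68
Quarter 9: $598.68 +$137.22 interest = $735.90; pay $735.90 → $0.00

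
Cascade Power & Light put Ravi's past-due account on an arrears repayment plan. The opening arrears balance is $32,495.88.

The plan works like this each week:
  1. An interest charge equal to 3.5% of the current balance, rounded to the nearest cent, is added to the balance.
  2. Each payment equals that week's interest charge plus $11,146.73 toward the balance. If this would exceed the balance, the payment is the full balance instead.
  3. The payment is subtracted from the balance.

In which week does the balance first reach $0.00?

3

Week 1: $32,495.88 +$1,137.36 interest = $33,633.24; pay $12,284.09 → $21,349.15
Week 2: $21,349.15 +$747.22 interest = $22,096.37; pay $11,893.95 → $10,202.42
Week 3: $10,202.42 +$357.08 interest = $10,559.50; pay $10,559.50 → $0.00
Balance reaches $0.00 in week 3.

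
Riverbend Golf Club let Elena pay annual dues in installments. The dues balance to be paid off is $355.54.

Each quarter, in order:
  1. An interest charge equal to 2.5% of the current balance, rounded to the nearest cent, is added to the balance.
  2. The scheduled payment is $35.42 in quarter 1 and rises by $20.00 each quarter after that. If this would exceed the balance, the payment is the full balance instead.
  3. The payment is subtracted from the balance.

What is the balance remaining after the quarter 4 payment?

# | Opening | Interest | Payment | End bal
1 | $355.54 | $8.89 | $35.42 | $329.01
2 | $329.01 | $8.23 | $55.42 | $281.82
3 | $281.82 | $7.05 | $75.42 | $213.45
4 | $213.45 | $5.34 | $95.42 | $123.37

$123.37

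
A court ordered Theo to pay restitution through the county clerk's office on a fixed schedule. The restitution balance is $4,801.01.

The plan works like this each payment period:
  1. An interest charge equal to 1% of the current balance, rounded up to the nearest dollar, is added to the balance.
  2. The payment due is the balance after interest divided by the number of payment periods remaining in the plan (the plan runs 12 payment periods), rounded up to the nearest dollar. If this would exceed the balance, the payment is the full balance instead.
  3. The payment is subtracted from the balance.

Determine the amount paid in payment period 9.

$438.00

# | Opening | Interest | Payment | End bal
1 | $4,801.01 | $49.00 | $405.00 | $4,445.01
2 | $4,445.01 | $45.00 | $409.00 | $4,081.01
3 | $4,081.01 | $41.00 | $413.00 | $3,709.01
4 | $3,709.01 | $38.00 | $417.00 | $3,330.01
5 | $3,330.01 | $34.00 | $421.00 | $2,943.01
6 | $2,943.01 | $30.00 | $425.00 | $2,548.01
7 | $2,548.01 | $26.00 | $430.00 | $2,144.01
8 | $2,144.01 | $22.00 | $434.00 | $1,732.01
9 | $1,732.01 | $18.00 | $438.00 | $1,312.01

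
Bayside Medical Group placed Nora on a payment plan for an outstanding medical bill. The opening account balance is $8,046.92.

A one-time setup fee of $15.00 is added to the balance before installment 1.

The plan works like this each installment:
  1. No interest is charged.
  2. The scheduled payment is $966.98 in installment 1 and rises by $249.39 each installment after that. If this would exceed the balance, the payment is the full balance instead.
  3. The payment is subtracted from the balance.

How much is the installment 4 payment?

# | Opening | Payment | End bal
1 | $8,061.92 | $966.98 | $7,094.94
2 | $7,094.94 | $1,216.37 | $5,878.57
3 | $5,878.57 | $1,465.76 | $4,412.81
4 | $4,412.81 | $1,715.15 | $2,697.66

$1,715.15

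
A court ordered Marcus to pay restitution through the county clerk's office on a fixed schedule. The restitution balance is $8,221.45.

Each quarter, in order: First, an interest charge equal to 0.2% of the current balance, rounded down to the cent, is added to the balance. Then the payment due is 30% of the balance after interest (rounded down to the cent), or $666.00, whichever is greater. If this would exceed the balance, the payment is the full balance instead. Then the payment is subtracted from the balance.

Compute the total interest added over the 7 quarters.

Quarter 1: $8,221.45 +$16.44 interest = $8,237.89; pay $2,471.36 → $5,766.53
Quarter 2: $5,766.53 +$11.53 interest = $5,778.06; pay $1,733.41 → $4,044.65
Quarter 3: $4,044.65 +$8.08 interest = $4,052.73; pay $1,215.81 → $2,836.92
Quarter 4: $2,836.92 +$5.67 interest = $2,842.59; pay $852.77 → $1,989.82
Quarter 5: $1,989.82 +$3.97 interest = $1,993.79; pay $666.00 → $1,327.79
Quarter 6: $1,327.79 +$2.65 interest = $1,330.44; pay $666.00 → $664.44
Quarter 7: $664.44 +$1.32 interest = $665.76; pay $665.76 → $0.00
Total interest: $16.44 + $11.53 + $8.08 + $5.67 + $3.97 + $2.65 + $1.32 = $49.66

$49.66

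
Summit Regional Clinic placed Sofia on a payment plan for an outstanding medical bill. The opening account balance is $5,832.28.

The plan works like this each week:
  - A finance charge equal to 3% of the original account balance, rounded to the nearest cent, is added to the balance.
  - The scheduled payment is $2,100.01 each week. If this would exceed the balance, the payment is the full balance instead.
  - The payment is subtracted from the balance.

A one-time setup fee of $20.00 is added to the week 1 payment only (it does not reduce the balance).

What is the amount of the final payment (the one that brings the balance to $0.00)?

Week 1: $5,832.28 +$174.97 interest = $6,007.25; pay $2,100.01 (+ $20.00 fee) → $3,907.24
Week 2: $3,907.24 +$174.97 interest = $4,082.21; pay $2,100.01 → $1,982.20
Week 3: $1,982.20 +$174.97 interest = $2,157.17; pay $2,100.01 → $57.16
Week 4: $57.16 +$174.97 interest = $232.13; pay $232.13 → $0.00

$232.13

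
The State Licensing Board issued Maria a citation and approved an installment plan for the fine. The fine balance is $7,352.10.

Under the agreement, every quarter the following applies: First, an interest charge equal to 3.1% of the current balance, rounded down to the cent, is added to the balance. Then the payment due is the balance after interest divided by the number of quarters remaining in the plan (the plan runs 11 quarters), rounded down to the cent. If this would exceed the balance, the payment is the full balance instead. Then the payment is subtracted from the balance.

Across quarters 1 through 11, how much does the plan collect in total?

Quarter 1: opening $7,352.10; interest $227.91 → $7,580.01; payment $689.09; balance $6,890.92
Quarter 2: opening $6,890.92; interest $213.61 → $7,104.53; payment $710.45; balance $6,394.08
Quarter 3: opening $6,394.08; interest $198.21 → $6,592.29; payment $732.47; balance $5,859.82
Quarter 4: opening $5,859.82; interest $181.65 → $6,041.47; payment $755.18; balance $5,286.29
Quarter 5: opening $5,286.29; interest $163.87 → $5,450.16; payment $778.59; balance $4,671.57
Quarter 6: opening $4,671.57; interest $144.81 → $4,816.38; payment $802.73; balance $4,013.65
Quarter 7: opening $4,013.65; interest $124.42 → $4,138.07; payment $827.61; balance $3,310.46
Quarter 8: opening $3,310.46; interest $102.62 → $3,413.08; payment $853.27; balance $2,559.81
Quarter 9: opening $2,559.81; interest $79.35 → $2,639.16; payment $879.72; balance $1,759.44
Quarter 10: opening $1,759.44; interest $54.54 → $1,813.98; payment $906.99; balance $906.99
Quarter 11: opening $906.99; interest $28.11 → $935.10; payment $935.10; balance $0.00
Total paid: $8,871.20

$8,871.20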